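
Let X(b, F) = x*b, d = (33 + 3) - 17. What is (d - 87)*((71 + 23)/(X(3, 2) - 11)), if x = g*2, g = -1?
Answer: 376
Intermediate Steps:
x = -2 (x = -1*2 = -2)
d = 19 (d = 36 - 17 = 19)
X(b, F) = -2*b
(d - 87)*((71 + 23)/(X(3, 2) - 11)) = (19 - 87)*((71 + 23)/(-2*3 - 11)) = -6392/(-6 - 11) = -6392/(-17) = -6392*(-1)/17 = -68*(-94/17) = 376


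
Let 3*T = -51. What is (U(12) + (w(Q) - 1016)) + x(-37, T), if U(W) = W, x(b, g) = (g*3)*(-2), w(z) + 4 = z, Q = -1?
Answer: -907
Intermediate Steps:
w(z) = -4 + z
T = -17 (T = (⅓)*(-51) = -17)
x(b, g) = -6*g (x(b, g) = (3*g)*(-2) = -6*g)
(U(12) + (w(Q) - 1016)) + x(-37, T) = (12 + ((-4 - 1) - 1016)) - 6*(-17) = (12 + (-5 - 1016)) + 102 = (12 - 1021) + 102 = -1009 + 102 = -907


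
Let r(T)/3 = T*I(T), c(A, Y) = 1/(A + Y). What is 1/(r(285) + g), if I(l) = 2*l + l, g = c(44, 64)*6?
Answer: 18/13158451 ≈ 1.3679e-6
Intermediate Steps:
g = 1/18 (g = 6/(44 + 64) = 6/108 = (1/108)*6 = 1/18 ≈ 0.055556)
I(l) = 3*l
r(T) = 9*T² (r(T) = 3*(T*(3*T)) = 3*(3*T²) = 9*T²)
1/(r(285) + g) = 1/(9*285² + 1/18) = 1/(9*81225 + 1/18) = 1/(731025 + 1/18) = 1/(13158451/18) = 18/13158451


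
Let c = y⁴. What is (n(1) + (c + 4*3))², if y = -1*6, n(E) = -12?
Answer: 1679616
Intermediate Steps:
y = -6
c = 1296 (c = (-6)⁴ = 1296)
(n(1) + (c + 4*3))² = (-12 + (1296 + 4*3))² = (-12 + (1296 + 12))² = (-12 + 1308)² = 1296² = 1679616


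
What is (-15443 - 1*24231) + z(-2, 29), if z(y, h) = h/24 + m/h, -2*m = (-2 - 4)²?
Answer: -27612695/696 ≈ -39673.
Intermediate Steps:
m = -18 (m = -(-2 - 4)²/2 = -½*(-6)² = -½*36 = -18)
z(y, h) = -18/h + h/24 (z(y, h) = h/24 - 18/h = -18/h + h/24)
(-15443 - 1*24231) + z(-2, 29) = (-15443 - 1*24231) + (-18/29 + (1/24)*29) = (-15443 - 24231) + (-18*1/29 + 29/24) = -39674 + (-18/29 + 29/24) = -39674 + 409/696 = -27612695/696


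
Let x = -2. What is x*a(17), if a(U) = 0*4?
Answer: 0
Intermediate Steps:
a(U) = 0
x*a(17) = -2*0 = 0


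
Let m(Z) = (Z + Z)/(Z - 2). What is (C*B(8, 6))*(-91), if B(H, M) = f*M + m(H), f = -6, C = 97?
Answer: 882700/3 ≈ 2.9423e+5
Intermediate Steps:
m(Z) = 2*Z/(-2 + Z) (m(Z) = (2*Z)/(-2 + Z) = 2*Z/(-2 + Z))
B(H, M) = -6*M + 2*H/(-2 + H)
(C*B(8, 6))*(-91) = (97*(2*(8 - 3*6*(-2 + 8))/(-2 + 8)))*(-91) = (97*(2*(8 - 3*6*6)/6))*(-91) = (97*(2*(⅙)*(8 - 108)))*(-91) = (97*(2*(⅙)*(-100)))*(-91) = (97*(-100/3))*(-91) = -9700/3*(-91) = 882700/3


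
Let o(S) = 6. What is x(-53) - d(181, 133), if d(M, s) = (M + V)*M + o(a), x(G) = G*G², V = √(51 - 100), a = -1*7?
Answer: -181644 - 1267*I ≈ -1.8164e+5 - 1267.0*I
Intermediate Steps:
a = -7
V = 7*I (V = √(-49) = 7*I ≈ 7.0*I)
x(G) = G³
d(M, s) = 6 + M*(M + 7*I) (d(M, s) = (M + 7*I)*M + 6 = M*(M + 7*I) + 6 = 6 + M*(M + 7*I))
x(-53) - d(181, 133) = (-53)³ - (6 + 181² + 7*I*181) = -148877 - (6 + 32761 + 1267*I) = -148877 - (32767 + 1267*I) = -148877 + (-32767 - 1267*I) = -181644 - 1267*I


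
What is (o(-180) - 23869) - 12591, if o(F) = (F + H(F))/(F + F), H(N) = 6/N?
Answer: -393762599/10800 ≈ -36460.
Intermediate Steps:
o(F) = (F + 6/F)/(2*F) (o(F) = (F + 6/F)/(F + F) = (F + 6/F)/((2*F)) = (F + 6/F)*(1/(2*F)) = (F + 6/F)/(2*F))
(o(-180) - 23869) - 12591 = ((½ + 3/(-180)²) - 23869) - 12591 = ((½ + 3*(1/32400)) - 23869) - 12591 = ((½ + 1/10800) - 23869) - 12591 = (5401/10800 - 23869) - 12591 = -257779799/10800 - 12591 = -393762599/10800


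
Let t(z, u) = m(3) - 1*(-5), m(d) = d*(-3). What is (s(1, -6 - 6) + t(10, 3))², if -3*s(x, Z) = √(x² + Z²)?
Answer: (12 + √145)²/9 ≈ 64.222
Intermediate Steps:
m(d) = -3*d
t(z, u) = -4 (t(z, u) = -3*3 - 1*(-5) = -9 + 5 = -4)
s(x, Z) = -√(Z² + x²)/3 (s(x, Z) = -√(x² + Z²)/3 = -√(Z² + x²)/3)
(s(1, -6 - 6) + t(10, 3))² = (-√((-6 - 6)² + 1²)/3 - 4)² = (-√((-12)² + 1)/3 - 4)² = (-√(144 + 1)/3 - 4)² = (-√145/3 - 4)² = (-4 - √145/3)²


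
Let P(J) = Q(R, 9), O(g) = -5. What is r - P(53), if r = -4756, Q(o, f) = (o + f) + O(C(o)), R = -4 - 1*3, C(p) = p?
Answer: -4753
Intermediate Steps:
R = -7 (R = -4 - 3 = -7)
Q(o, f) = -5 + f + o (Q(o, f) = (o + f) - 5 = (f + o) - 5 = -5 + f + o)
P(J) = -3 (P(J) = -5 + 9 - 7 = -3)
r - P(53) = -4756 - 1*(-3) = -4756 + 3 = -4753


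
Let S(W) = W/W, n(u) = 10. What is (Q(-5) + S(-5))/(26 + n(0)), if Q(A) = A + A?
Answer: -1/4 ≈ -0.25000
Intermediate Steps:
Q(A) = 2*A
S(W) = 1
(Q(-5) + S(-5))/(26 + n(0)) = (2*(-5) + 1)/(26 + 10) = (-10 + 1)/36 = (1/36)*(-9) = -1/4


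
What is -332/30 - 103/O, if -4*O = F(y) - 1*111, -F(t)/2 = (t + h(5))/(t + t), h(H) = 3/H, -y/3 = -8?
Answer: -991046/67215 ≈ -14.744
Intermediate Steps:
y = 24 (y = -3*(-8) = 24)
F(t) = -(⅗ + t)/t (F(t) = -2*(t + 3/5)/(t + t) = -2*(t + 3*(⅕))/(2*t) = -2*(t + ⅗)*1/(2*t) = -2*(⅗ + t)*1/(2*t) = -(⅗ + t)/t)
O = 4481/160 (O = -((-⅗ - 1*24)/24 - 1*111)/4 = -((-⅗ - 24)/24 - 111)/4 = -((1/24)*(-123/5) - 111)/4 = -(-41/40 - 111)/4 = -¼*(-4481/40) = 4481/160 ≈ 28.006)
-332/30 - 103/O = -332/30 - 103/4481/160 = -332*1/30 - 103*160/4481 = -166/15 - 16480/4481 = -991046/67215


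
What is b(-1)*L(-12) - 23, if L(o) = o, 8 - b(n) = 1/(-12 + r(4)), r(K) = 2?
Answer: -601/5 ≈ -120.20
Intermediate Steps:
b(n) = 81/10 (b(n) = 8 - 1/(-12 + 2) = 8 - 1/(-10) = 8 - 1*(-⅒) = 8 + ⅒ = 81/10)
b(-1)*L(-12) - 23 = (81/10)*(-12) - 23 = -486/5 - 23 = -601/5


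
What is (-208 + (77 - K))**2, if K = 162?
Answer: 85849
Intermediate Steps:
(-208 + (77 - K))**2 = (-208 + (77 - 1*162))**2 = (-208 + (77 - 162))**2 = (-208 - 85)**2 = (-293)**2 = 85849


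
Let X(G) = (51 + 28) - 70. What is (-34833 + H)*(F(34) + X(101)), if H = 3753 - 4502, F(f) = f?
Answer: -1530026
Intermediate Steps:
H = -749
X(G) = 9 (X(G) = 79 - 70 = 9)
(-34833 + H)*(F(34) + X(101)) = (-34833 - 749)*(34 + 9) = -35582*43 = -1530026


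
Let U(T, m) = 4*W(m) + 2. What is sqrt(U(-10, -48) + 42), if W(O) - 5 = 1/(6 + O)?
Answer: sqrt(28182)/21 ≈ 7.9940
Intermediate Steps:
W(O) = 5 + 1/(6 + O)
U(T, m) = 2 + 4*(31 + 5*m)/(6 + m) (U(T, m) = 4*((31 + 5*m)/(6 + m)) + 2 = 4*(31 + 5*m)/(6 + m) + 2 = 2 + 4*(31 + 5*m)/(6 + m))
sqrt(U(-10, -48) + 42) = sqrt(2*(68 + 11*(-48))/(6 - 48) + 42) = sqrt(2*(68 - 528)/(-42) + 42) = sqrt(2*(-1/42)*(-460) + 42) = sqrt(460/21 + 42) = sqrt(1342/21) = sqrt(28182)/21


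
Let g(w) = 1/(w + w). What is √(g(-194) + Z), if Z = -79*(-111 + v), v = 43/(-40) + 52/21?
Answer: √14370598246830/40740 ≈ 93.050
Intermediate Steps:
g(w) = 1/(2*w)
v = 1177/840 (v = 43*(-1/40) + 52*(1/21) = -43/40 + 52/21 = 1177/840 ≈ 1.4012)
Z = 7272977/840 (Z = -79*(-111 + 1177/840) = -79*(-92063/840) = 7272977/840 ≈ 8658.3)
√(g(-194) + Z) = √((½)/(-194) + 7272977/840) = √((½)*(-1/194) + 7272977/840) = √(-1/388 + 7272977/840) = √(705478559/81480) = √14370598246830/40740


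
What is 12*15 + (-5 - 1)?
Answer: 174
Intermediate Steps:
12*15 + (-5 - 1) = 180 - 6 = 174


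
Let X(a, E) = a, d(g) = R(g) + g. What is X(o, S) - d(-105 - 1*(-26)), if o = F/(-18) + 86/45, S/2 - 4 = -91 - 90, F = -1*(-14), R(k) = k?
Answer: 2387/15 ≈ 159.13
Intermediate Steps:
d(g) = 2*g (d(g) = g + g = 2*g)
F = 14
S = -354 (S = 8 + 2*(-91 - 90) = 8 + 2*(-181) = 8 - 362 = -354)
o = 17/15 (o = 14/(-18) + 86/45 = 14*(-1/18) + 86*(1/45) = -7/9 + 86/45 = 17/15 ≈ 1.1333)
X(o, S) - d(-105 - 1*(-26)) = 17/15 - 2*(-105 - 1*(-26)) = 17/15 - 2*(-105 + 26) = 17/15 - 2*(-79) = 17/15 - 1*(-158) = 17/15 + 158 = 2387/15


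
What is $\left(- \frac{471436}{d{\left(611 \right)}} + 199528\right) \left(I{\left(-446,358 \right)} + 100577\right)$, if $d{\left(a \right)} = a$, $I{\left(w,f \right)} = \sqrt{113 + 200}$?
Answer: $\frac{12214088179244}{611} + \frac{121440172 \sqrt{313}}{611} \approx 1.9994 \cdot 10^{10}$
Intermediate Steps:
$I{\left(w,f \right)} = \sqrt{313}$
$\left(- \frac{471436}{d{\left(611 \right)}} + 199528\right) \left(I{\left(-446,358 \right)} + 100577\right) = \left(- \frac{471436}{611} + 199528\right) \left(\sqrt{313} + 100577\right) = \left(\left(-471436\right) \frac{1}{611} + 199528\right) \left(100577 + \sqrt{313}\right) = \left(- \frac{471436}{611} + 199528\right) \left(100577 + \sqrt{313}\right) = \frac{121440172 \left(100577 + \sqrt{313}\right)}{611} = \frac{12214088179244}{611} + \frac{121440172 \sqrt{313}}{611}$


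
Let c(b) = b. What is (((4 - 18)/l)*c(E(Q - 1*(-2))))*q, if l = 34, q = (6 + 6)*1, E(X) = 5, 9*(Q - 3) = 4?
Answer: -420/17 ≈ -24.706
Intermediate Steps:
Q = 31/9 (Q = 3 + (⅑)*4 = 3 + 4/9 = 31/9 ≈ 3.4444)
q = 12 (q = 12*1 = 12)
(((4 - 18)/l)*c(E(Q - 1*(-2))))*q = (((4 - 18)/34)*5)*12 = (-14*1/34*5)*12 = -7/17*5*12 = -35/17*12 = -420/17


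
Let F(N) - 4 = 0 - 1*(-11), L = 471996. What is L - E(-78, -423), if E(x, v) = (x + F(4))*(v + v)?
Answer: 418698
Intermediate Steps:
F(N) = 15 (F(N) = 4 + (0 - 1*(-11)) = 4 + (0 + 11) = 4 + 11 = 15)
E(x, v) = 2*v*(15 + x) (E(x, v) = (x + 15)*(v + v) = (15 + x)*(2*v) = 2*v*(15 + x))
L - E(-78, -423) = 471996 - 2*(-423)*(15 - 78) = 471996 - 2*(-423)*(-63) = 471996 - 1*53298 = 471996 - 53298 = 418698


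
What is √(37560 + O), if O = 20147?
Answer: √57707 ≈ 240.22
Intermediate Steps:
√(37560 + O) = √(37560 + 20147) = √57707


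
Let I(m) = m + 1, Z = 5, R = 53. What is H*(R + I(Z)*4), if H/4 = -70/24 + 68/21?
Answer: 99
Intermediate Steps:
I(m) = 1 + m
H = 9/7 (H = 4*(-70/24 + 68/21) = 4*(-70*1/24 + 68*(1/21)) = 4*(-35/12 + 68/21) = 4*(9/28) = 9/7 ≈ 1.2857)
H*(R + I(Z)*4) = 9*(53 + (1 + 5)*4)/7 = 9*(53 + 6*4)/7 = 9*(53 + 24)/7 = (9/7)*77 = 99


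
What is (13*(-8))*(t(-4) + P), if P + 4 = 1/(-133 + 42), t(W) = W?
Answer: 5832/7 ≈ 833.14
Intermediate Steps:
P = -365/91 (P = -4 + 1/(-133 + 42) = -4 + 1/(-91) = -4 - 1/91 = -365/91 ≈ -4.0110)
(13*(-8))*(t(-4) + P) = (13*(-8))*(-4 - 365/91) = -104*(-729/91) = 5832/7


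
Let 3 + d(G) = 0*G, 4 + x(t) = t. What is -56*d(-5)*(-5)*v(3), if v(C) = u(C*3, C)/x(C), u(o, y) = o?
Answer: 7560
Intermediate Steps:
x(t) = -4 + t
d(G) = -3 (d(G) = -3 + 0*G = -3 + 0 = -3)
v(C) = 3*C/(-4 + C) (v(C) = (C*3)/(-4 + C) = (3*C)/(-4 + C) = 3*C/(-4 + C))
-56*d(-5)*(-5)*v(3) = -56*(-3*(-5))*3*3/(-4 + 3) = -840*3*3/(-1) = -840*3*3*(-1) = -840*(-9) = -56*(-135) = 7560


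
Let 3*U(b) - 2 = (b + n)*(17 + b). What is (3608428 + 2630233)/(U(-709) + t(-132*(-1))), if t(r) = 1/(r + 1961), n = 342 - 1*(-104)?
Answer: 13057517473/126973939 ≈ 102.84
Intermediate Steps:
n = 446 (n = 342 + 104 = 446)
U(b) = ⅔ + (17 + b)*(446 + b)/3 (U(b) = ⅔ + ((b + 446)*(17 + b))/3 = ⅔ + ((446 + b)*(17 + b))/3 = ⅔ + ((17 + b)*(446 + b))/3 = ⅔ + (17 + b)*(446 + b)/3)
t(r) = 1/(1961 + r)
(3608428 + 2630233)/(U(-709) + t(-132*(-1))) = (3608428 + 2630233)/((2528 + (⅓)*(-709)² + (463/3)*(-709)) + 1/(1961 - 132*(-1))) = 6238661/((2528 + (⅓)*502681 - 328267/3) + 1/(1961 + 132)) = 6238661/((2528 + 502681/3 - 328267/3) + 1/2093) = 6238661/(60666 + 1/2093) = 6238661/(126973939/2093) = 6238661*(2093/126973939) = 13057517473/126973939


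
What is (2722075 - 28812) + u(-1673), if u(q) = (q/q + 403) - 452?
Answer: 2693215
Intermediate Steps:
u(q) = -48 (u(q) = (1 + 403) - 452 = 404 - 452 = -48)
(2722075 - 28812) + u(-1673) = (2722075 - 28812) - 48 = 2693263 - 48 = 2693215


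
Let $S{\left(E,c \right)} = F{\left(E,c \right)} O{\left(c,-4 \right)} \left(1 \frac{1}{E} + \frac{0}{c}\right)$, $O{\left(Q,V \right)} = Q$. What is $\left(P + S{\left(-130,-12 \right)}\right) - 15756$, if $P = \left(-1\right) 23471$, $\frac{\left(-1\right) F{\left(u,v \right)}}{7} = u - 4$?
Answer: $- \frac{2544127}{65} \approx -39140.0$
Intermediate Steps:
$F{\left(u,v \right)} = 28 - 7 u$ ($F{\left(u,v \right)} = - 7 \left(u - 4\right) = - 7 \left(-4 + u\right) = 28 - 7 u$)
$P = -23471$
$S{\left(E,c \right)} = \frac{c \left(28 - 7 E\right)}{E}$ ($S{\left(E,c \right)} = \left(28 - 7 E\right) c \left(1 \frac{1}{E} + \frac{0}{c}\right) = c \left(28 - 7 E\right) \left(\frac{1}{E} + 0\right) = \frac{c \left(28 - 7 E\right)}{E}$)
$\left(P + S{\left(-130,-12 \right)}\right) - 15756 = \left(-23471 + 7 \left(-12\right) \frac{1}{-130} \left(4 - -130\right)\right) - 15756 = \left(-23471 + 7 \left(-12\right) \left(- \frac{1}{130}\right) \left(4 + 130\right)\right) - 15756 = \left(-23471 + 7 \left(-12\right) \left(- \frac{1}{130}\right) 134\right) - 15756 = \left(-23471 + \frac{5628}{65}\right) - 15756 = - \frac{1519987}{65} - 15756 = - \frac{2544127}{65}$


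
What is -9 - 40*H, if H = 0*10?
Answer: -9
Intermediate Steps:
H = 0
-9 - 40*H = -9 - 40*0 = -9 + 0 = -9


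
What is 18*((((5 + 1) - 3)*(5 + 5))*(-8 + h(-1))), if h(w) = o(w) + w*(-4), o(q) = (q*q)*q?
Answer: -2700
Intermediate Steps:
o(q) = q³ (o(q) = q²*q = q³)
h(w) = w³ - 4*w (h(w) = w³ + w*(-4) = w³ - 4*w)
18*((((5 + 1) - 3)*(5 + 5))*(-8 + h(-1))) = 18*((((5 + 1) - 3)*(5 + 5))*(-8 - (-4 + (-1)²))) = 18*(((6 - 3)*10)*(-8 - (-4 + 1))) = 18*((3*10)*(-8 - 1*(-3))) = 18*(30*(-8 + 3)) = 18*(30*(-5)) = 18*(-150) = -2700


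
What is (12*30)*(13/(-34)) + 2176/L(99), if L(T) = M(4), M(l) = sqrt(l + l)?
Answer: -2340/17 + 544*sqrt(2) ≈ 631.69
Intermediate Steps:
M(l) = sqrt(2)*sqrt(l) (M(l) = sqrt(2*l) = sqrt(2)*sqrt(l))
L(T) = 2*sqrt(2) (L(T) = sqrt(2)*sqrt(4) = sqrt(2)*2 = 2*sqrt(2))
(12*30)*(13/(-34)) + 2176/L(99) = (12*30)*(13/(-34)) + 2176/((2*sqrt(2))) = 360*(13*(-1/34)) + 2176*(sqrt(2)/4) = 360*(-13/34) + 544*sqrt(2) = -2340/17 + 544*sqrt(2)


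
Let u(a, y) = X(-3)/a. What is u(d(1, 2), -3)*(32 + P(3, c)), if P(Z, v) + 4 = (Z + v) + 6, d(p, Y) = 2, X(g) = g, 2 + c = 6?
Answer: -123/2 ≈ -61.500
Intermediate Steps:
c = 4 (c = -2 + 6 = 4)
P(Z, v) = 2 + Z + v (P(Z, v) = -4 + ((Z + v) + 6) = -4 + (6 + Z + v) = 2 + Z + v)
u(a, y) = -3/a
u(d(1, 2), -3)*(32 + P(3, c)) = (-3/2)*(32 + (2 + 3 + 4)) = (-3*1/2)*(32 + 9) = -3/2*41 = -123/2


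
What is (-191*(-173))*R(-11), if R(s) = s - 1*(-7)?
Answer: -132172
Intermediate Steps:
R(s) = 7 + s (R(s) = s + 7 = 7 + s)
(-191*(-173))*R(-11) = (-191*(-173))*(7 - 11) = 33043*(-4) = -132172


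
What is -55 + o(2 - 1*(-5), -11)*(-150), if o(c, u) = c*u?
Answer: 11495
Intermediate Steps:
-55 + o(2 - 1*(-5), -11)*(-150) = -55 + ((2 - 1*(-5))*(-11))*(-150) = -55 + ((2 + 5)*(-11))*(-150) = -55 + (7*(-11))*(-150) = -55 - 77*(-150) = -55 + 11550 = 11495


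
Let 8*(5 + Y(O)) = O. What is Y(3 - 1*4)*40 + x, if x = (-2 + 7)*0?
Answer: -205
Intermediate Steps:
Y(O) = -5 + O/8
x = 0 (x = 5*0 = 0)
Y(3 - 1*4)*40 + x = (-5 + (3 - 1*4)/8)*40 + 0 = (-5 + (3 - 4)/8)*40 + 0 = (-5 + (1/8)*(-1))*40 + 0 = (-5 - 1/8)*40 + 0 = -41/8*40 + 0 = -205 + 0 = -205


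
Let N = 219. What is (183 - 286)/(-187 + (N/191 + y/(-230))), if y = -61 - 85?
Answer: 2262395/4068327 ≈ 0.55610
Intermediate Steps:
y = -146
(183 - 286)/(-187 + (N/191 + y/(-230))) = (183 - 286)/(-187 + (219/191 - 146/(-230))) = -103/(-187 + (219*(1/191) - 146*(-1/230))) = -103/(-187 + (219/191 + 73/115)) = -103/(-187 + 39128/21965) = -103/(-4068327/21965) = -103*(-21965/4068327) = 2262395/4068327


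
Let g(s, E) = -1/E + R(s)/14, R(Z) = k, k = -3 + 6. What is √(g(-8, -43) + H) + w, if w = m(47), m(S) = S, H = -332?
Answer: 47 + I*√120232042/602 ≈ 47.0 + 18.214*I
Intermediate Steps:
k = 3
R(Z) = 3
g(s, E) = 3/14 - 1/E (g(s, E) = -1/E + 3/14 = 3/14 - 1/E)
w = 47
√(g(-8, -43) + H) + w = √((3/14 - 1/(-43)) - 332) + 47 = √((3/14 - 1*(-1/43)) - 332) + 47 = √((3/14 + 1/43) - 332) + 47 = √(143/602 - 332) + 47 = √(-199721/602) + 47 = I*√120232042/602 + 47 = 47 + I*√120232042/602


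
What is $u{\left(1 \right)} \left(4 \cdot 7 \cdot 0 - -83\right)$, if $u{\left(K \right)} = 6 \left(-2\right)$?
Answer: $-996$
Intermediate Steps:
$u{\left(K \right)} = -12$
$u{\left(1 \right)} \left(4 \cdot 7 \cdot 0 - -83\right) = - 12 \left(4 \cdot 7 \cdot 0 - -83\right) = - 12 \left(28 \cdot 0 + 83\right) = - 12 \left(0 + 83\right) = \left(-12\right) 83 = -996$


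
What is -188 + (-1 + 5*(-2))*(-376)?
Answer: 3948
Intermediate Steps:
-188 + (-1 + 5*(-2))*(-376) = -188 + (-1 - 10)*(-376) = -188 - 11*(-376) = -188 + 4136 = 3948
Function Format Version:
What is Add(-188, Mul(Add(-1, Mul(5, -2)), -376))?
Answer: 3948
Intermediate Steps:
Add(-188, Mul(Add(-1, Mul(5, -2)), -376)) = Add(-188, Mul(Add(-1, -10), -376)) = Add(-188, Mul(-11, -376)) = Add(-188, 4136) = 3948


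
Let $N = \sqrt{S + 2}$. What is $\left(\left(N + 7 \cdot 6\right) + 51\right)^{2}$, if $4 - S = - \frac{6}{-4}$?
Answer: $\frac{17307}{2} + 279 \sqrt{2} \approx 9048.1$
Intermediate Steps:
$S = \frac{5}{2}$ ($S = 4 - - \frac{6}{-4} = 4 - - \frac{6 \left(-1\right)}{4} = 4 - \left(-1\right) \left(- \frac{3}{2}\right) = 4 - \frac{3}{2} = \frac{5}{2} \approx 2.5$)
$N = \frac{3 \sqrt{2}}{2}$ ($N = \sqrt{\frac{5}{2} + 2} = \sqrt{\frac{9}{2}} = \frac{3 \sqrt{2}}{2} \approx 2.1213$)
$\left(\left(N + 7 \cdot 6\right) + 51\right)^{2} = \left(\left(\frac{3 \sqrt{2}}{2} + 7 \cdot 6\right) + 51\right)^{2} = \left(\left(\frac{3 \sqrt{2}}{2} + 42\right) + 51\right)^{2} = \left(\left(42 + \frac{3 \sqrt{2}}{2}\right) + 51\right)^{2} = \left(93 + \frac{3 \sqrt{2}}{2}\right)^{2}$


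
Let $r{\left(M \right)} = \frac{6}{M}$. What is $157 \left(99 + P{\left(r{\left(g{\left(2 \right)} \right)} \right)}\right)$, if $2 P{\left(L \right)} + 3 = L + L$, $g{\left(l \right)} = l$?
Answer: $\frac{31557}{2} \approx 15779.0$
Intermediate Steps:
$P{\left(L \right)} = - \frac{3}{2} + L$ ($P{\left(L \right)} = - \frac{3}{2} + \frac{L + L}{2} = - \frac{3}{2} + \frac{2 L}{2} = - \frac{3}{2} + L$)
$157 \left(99 + P{\left(r{\left(g{\left(2 \right)} \right)} \right)}\right) = 157 \left(99 - \left(\frac{3}{2} - \frac{6}{2}\right)\right) = 157 \left(99 + \left(- \frac{3}{2} + 6 \cdot \frac{1}{2}\right)\right) = 157 \left(99 + \left(- \frac{3}{2} + 3\right)\right) = 157 \left(99 + \frac{3}{2}\right) = 157 \cdot \frac{201}{2} = \frac{31557}{2}$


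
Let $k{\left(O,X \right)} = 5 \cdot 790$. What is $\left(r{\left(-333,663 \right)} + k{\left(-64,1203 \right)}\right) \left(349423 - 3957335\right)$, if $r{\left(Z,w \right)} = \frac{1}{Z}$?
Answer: $- \frac{4745663441288}{333} \approx -1.4251 \cdot 10^{10}$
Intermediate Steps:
$k{\left(O,X \right)} = 3950$
$\left(r{\left(-333,663 \right)} + k{\left(-64,1203 \right)}\right) \left(349423 - 3957335\right) = \left(\frac{1}{-333} + 3950\right) \left(349423 - 3957335\right) = \left(- \frac{1}{333} + 3950\right) \left(-3607912\right) = \frac{1315349}{333} \left(-3607912\right) = - \frac{4745663441288}{333}$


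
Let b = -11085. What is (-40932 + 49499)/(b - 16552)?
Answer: -8567/27637 ≈ -0.30998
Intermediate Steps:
(-40932 + 49499)/(b - 16552) = (-40932 + 49499)/(-11085 - 16552) = 8567/(-27637) = 8567*(-1/27637) = -8567/27637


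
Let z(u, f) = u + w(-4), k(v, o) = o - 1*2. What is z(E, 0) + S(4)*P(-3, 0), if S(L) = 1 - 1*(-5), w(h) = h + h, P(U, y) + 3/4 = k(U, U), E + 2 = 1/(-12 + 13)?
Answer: -87/2 ≈ -43.500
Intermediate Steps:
k(v, o) = -2 + o (k(v, o) = o - 2 = -2 + o)
E = -1 (E = -2 + 1/(-12 + 13) = -2 + 1/1 = -2 + 1 = -1)
P(U, y) = -11/4 + U (P(U, y) = -¾ + (-2 + U) = -11/4 + U)
w(h) = 2*h
z(u, f) = -8 + u (z(u, f) = u + 2*(-4) = u - 8 = -8 + u)
S(L) = 6 (S(L) = 1 + 5 = 6)
z(E, 0) + S(4)*P(-3, 0) = (-8 - 1) + 6*(-11/4 - 3) = -9 + 6*(-23/4) = -9 - 69/2 = -87/2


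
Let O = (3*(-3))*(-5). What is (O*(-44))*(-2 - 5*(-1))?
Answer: -5940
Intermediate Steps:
O = 45 (O = -9*(-5) = 45)
(O*(-44))*(-2 - 5*(-1)) = (45*(-44))*(-2 - 5*(-1)) = -1980*(-2 + 5) = -1980*3 = -5940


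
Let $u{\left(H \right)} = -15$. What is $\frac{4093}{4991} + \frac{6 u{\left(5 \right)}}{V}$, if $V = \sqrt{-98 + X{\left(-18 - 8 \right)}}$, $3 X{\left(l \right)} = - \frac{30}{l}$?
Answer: $\frac{4093}{4991} + \frac{10 i \sqrt{1833}}{47} \approx 0.82008 + 9.1093 i$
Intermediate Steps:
$X{\left(l \right)} = - \frac{10}{l}$ ($X{\left(l \right)} = \frac{\left(-30\right) \frac{1}{l}}{3} = - \frac{10}{l}$)
$V = \frac{3 i \sqrt{1833}}{13}$ ($V = \sqrt{-98 - \frac{10}{-18 - 8}} = \sqrt{-98 - \frac{10}{-26}} = \sqrt{-98 - - \frac{5}{13}} = \sqrt{-98 + \frac{5}{13}} = \sqrt{- \frac{1269}{13}} = \frac{3 i \sqrt{1833}}{13} \approx 9.8801 i$)
$\frac{4093}{4991} + \frac{6 u{\left(5 \right)}}{V} = \frac{4093}{4991} + \frac{6 \left(-15\right)}{\frac{3}{13} i \sqrt{1833}} = 4093 \cdot \frac{1}{4991} - 90 \left(- \frac{i \sqrt{1833}}{423}\right) = \frac{4093}{4991} + \frac{10 i \sqrt{1833}}{47}$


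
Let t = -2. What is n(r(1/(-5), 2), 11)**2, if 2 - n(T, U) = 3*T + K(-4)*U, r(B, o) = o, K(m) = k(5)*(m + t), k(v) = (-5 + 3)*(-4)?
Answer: 274576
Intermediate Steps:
k(v) = 8 (k(v) = -2*(-4) = 8)
K(m) = -16 + 8*m (K(m) = 8*(m - 2) = 8*(-2 + m) = -16 + 8*m)
n(T, U) = 2 - 3*T + 48*U (n(T, U) = 2 - (3*T + (-16 + 8*(-4))*U) = 2 - (3*T + (-16 - 32)*U) = 2 - (3*T - 48*U) = 2 - (-48*U + 3*T) = 2 + (-3*T + 48*U) = 2 - 3*T + 48*U)
n(r(1/(-5), 2), 11)**2 = (2 - 3*2 + 48*11)**2 = (2 - 6 + 528)**2 = 524**2 = 274576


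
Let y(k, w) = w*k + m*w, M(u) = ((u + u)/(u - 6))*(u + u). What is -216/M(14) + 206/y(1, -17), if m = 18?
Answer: -44978/15827 ≈ -2.8419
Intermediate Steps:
M(u) = 4*u²/(-6 + u) (M(u) = ((2*u)/(-6 + u))*(2*u) = (2*u/(-6 + u))*(2*u) = 4*u²/(-6 + u))
y(k, w) = 18*w + k*w (y(k, w) = w*k + 18*w = k*w + 18*w = 18*w + k*w)
-216/M(14) + 206/y(1, -17) = -216/(4*14²/(-6 + 14)) + 206/((-17*(18 + 1))) = -216/(4*196/8) + 206/((-17*19)) = -216/(4*196*(⅛)) + 206/(-323) = -216/98 + 206*(-1/323) = -216*1/98 - 206/323 = -108/49 - 206/323 = -44978/15827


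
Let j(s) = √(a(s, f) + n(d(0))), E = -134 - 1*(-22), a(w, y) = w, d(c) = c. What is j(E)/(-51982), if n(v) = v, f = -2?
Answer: -2*I*√7/25991 ≈ -0.00020359*I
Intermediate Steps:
E = -112 (E = -134 + 22 = -112)
j(s) = √s (j(s) = √(s + 0) = √s)
j(E)/(-51982) = √(-112)/(-51982) = (4*I*√7)*(-1/51982) = -2*I*√7/25991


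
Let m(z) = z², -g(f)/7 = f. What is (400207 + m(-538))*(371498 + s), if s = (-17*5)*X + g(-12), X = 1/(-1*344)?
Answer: 88154151491743/344 ≈ 2.5626e+11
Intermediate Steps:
g(f) = -7*f
X = -1/344 (X = 1/(-344) = -1/344 ≈ -0.0029070)
s = 28981/344 (s = -17*5*(-1/344) - 7*(-12) = -85*(-1/344) + 84 = 85/344 + 84 = 28981/344 ≈ 84.247)
(400207 + m(-538))*(371498 + s) = (400207 + (-538)²)*(371498 + 28981/344) = (400207 + 289444)*(127824293/344) = 689651*(127824293/344) = 88154151491743/344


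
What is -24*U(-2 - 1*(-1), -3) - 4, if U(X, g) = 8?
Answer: -196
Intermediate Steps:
-24*U(-2 - 1*(-1), -3) - 4 = -24*8 - 4 = -192 - 4 = -196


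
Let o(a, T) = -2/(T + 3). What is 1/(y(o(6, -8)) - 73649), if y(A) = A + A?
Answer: -5/368241 ≈ -1.3578e-5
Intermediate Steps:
o(a, T) = -2/(3 + T)
y(A) = 2*A
1/(y(o(6, -8)) - 73649) = 1/(2*(-2/(3 - 8)) - 73649) = 1/(2*(-2/(-5)) - 73649) = 1/(2*(-2*(-1/5)) - 73649) = 1/(2*(2/5) - 73649) = 1/(4/5 - 73649) = 1/(-368241/5) = -5/368241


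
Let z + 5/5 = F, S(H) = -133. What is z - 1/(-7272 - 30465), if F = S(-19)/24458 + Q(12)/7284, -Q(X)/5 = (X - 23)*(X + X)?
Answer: -65964079729/80034818346 ≈ -0.82419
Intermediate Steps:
Q(X) = -10*X*(-23 + X) (Q(X) = -5*(X - 23)*(X + X) = -5*(-23 + X)*2*X = -10*X*(-23 + X))
F = 372807/2120858 (F = -133/24458 + (10*12*(23 - 1*12))/7284 = -133*1/24458 + (10*12*(23 - 12))*(1/7284) = -19/3494 + (10*12*11)*(1/7284) = -19/3494 + 1320*(1/7284) = -19/3494 + 110/607 = 372807/2120858 ≈ 0.17578)
z = -1748051/2120858 (z = -1 + 372807/2120858 = -1748051/2120858 ≈ -0.82422)
z - 1/(-7272 - 30465) = -1748051/2120858 - 1/(-7272 - 30465) = -1748051/2120858 - 1/(-37737) = -1748051/2120858 - 1*(-1/37737) = -1748051/2120858 + 1/37737 = -65964079729/80034818346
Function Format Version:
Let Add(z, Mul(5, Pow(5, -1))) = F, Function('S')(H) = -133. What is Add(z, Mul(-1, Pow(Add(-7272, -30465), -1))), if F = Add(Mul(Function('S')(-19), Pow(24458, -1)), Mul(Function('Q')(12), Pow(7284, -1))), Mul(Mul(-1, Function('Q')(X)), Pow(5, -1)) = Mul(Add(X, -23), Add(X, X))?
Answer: Rational(-65964079729, 80034818346) ≈ -0.82419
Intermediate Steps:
Function('Q')(X) = Mul(-10, X, Add(-23, X)) (Function('Q')(X) = Mul(-5, Mul(Add(X, -23), Add(X, X))) = Mul(-5, Mul(Add(-23, X), Mul(2, X))) = Mul(-5, Mul(2, X, Add(-23, X))) = Mul(-10, X, Add(-23, X)))
F = Rational(372807, 2120858) (F = Add(Mul(-133, Pow(24458, -1)), Mul(Mul(10, 12, Add(23, Mul(-1, 12))), Pow(7284, -1))) = Add(Mul(-133, Rational(1, 24458)), Mul(Mul(10, 12, Add(23, -12)), Rational(1, 7284))) = Add(Rational(-19, 3494), Mul(Mul(10, 12, 11), Rational(1, 7284))) = Add(Rational(-19, 3494), Mul(1320, Rational(1, 7284))) = Add(Rational(-19, 3494), Rational(110, 607)) = Rational(372807, 2120858) ≈ 0.17578)
z = Rational(-1748051, 2120858) (z = Add(-1, Rational(372807, 2120858)) = Rational(-1748051, 2120858) ≈ -0.82422)
Add(z, Mul(-1, Pow(Add(-7272, -30465), -1))) = Add(Rational(-1748051, 2120858), Mul(-1, Pow(Add(-7272, -30465), -1))) = Add(Rational(-1748051, 2120858), Mul(-1, Pow(-37737, -1))) = Add(Rational(-1748051, 2120858), Mul(-1, Rational(-1, 37737))) = Add(Rational(-1748051, 2120858), Rational(1, 37737)) = Rational(-65964079729, 80034818346)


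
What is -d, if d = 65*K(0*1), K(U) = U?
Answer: 0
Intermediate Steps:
d = 0 (d = 65*(0*1) = 65*0 = 0)
-d = -1*0 = 0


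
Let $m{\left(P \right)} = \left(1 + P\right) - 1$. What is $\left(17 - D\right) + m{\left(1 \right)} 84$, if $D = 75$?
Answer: $26$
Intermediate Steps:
$m{\left(P \right)} = P$
$\left(17 - D\right) + m{\left(1 \right)} 84 = \left(17 - 75\right) + 1 \cdot 84 = \left(17 - 75\right) + 84 = -58 + 84 = 26$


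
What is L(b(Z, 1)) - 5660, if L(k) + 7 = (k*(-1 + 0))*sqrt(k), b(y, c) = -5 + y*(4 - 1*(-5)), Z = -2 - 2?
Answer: -5667 + 41*I*sqrt(41) ≈ -5667.0 + 262.53*I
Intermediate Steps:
Z = -4
b(y, c) = -5 + 9*y (b(y, c) = -5 + y*(4 + 5) = -5 + y*9 = -5 + 9*y)
L(k) = -7 - k**(3/2) (L(k) = -7 + (k*(-1 + 0))*sqrt(k) = -7 + (k*(-1))*sqrt(k) = -7 + (-k)*sqrt(k) = -7 - k**(3/2))
L(b(Z, 1)) - 5660 = (-7 - (-5 + 9*(-4))**(3/2)) - 5660 = (-7 - (-5 - 36)**(3/2)) - 5660 = (-7 - (-41)**(3/2)) - 5660 = (-7 - (-41)*I*sqrt(41)) - 5660 = (-7 + 41*I*sqrt(41)) - 5660 = -5667 + 41*I*sqrt(41)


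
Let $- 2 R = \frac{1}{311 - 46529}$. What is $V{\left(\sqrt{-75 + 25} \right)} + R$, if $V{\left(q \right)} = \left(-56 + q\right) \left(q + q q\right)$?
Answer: $\frac{254199001}{92436} - 530 i \sqrt{2} \approx 2750.0 - 749.53 i$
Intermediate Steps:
$V{\left(q \right)} = \left(-56 + q\right) \left(q + q^{2}\right)$
$R = \frac{1}{92436}$ ($R = - \frac{1}{2 \left(311 - 46529\right)} = - \frac{1}{2 \left(-46218\right)} = \left(- \frac{1}{2}\right) \left(- \frac{1}{46218}\right) = \frac{1}{92436} \approx 1.0818 \cdot 10^{-5}$)
$V{\left(\sqrt{-75 + 25} \right)} + R = \sqrt{-75 + 25} \left(-56 + \left(\sqrt{-75 + 25}\right)^{2} - 55 \sqrt{-75 + 25}\right) + \frac{1}{92436} = \sqrt{-50} \left(-56 + \left(\sqrt{-50}\right)^{2} - 55 \sqrt{-50}\right) + \frac{1}{92436} = 5 i \sqrt{2} \left(-56 + \left(5 i \sqrt{2}\right)^{2} - 55 \cdot 5 i \sqrt{2}\right) + \frac{1}{92436} = 5 i \sqrt{2} \left(-56 - 50 - 275 i \sqrt{2}\right) + \frac{1}{92436} = 5 i \sqrt{2} \left(-106 - 275 i \sqrt{2}\right) + \frac{1}{92436} = \frac{1}{92436} + 5 i \sqrt{2} \left(-106 - 275 i \sqrt{2}\right)$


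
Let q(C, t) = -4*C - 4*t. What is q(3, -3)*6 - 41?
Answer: -41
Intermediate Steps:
q(3, -3)*6 - 41 = (-4*3 - 4*(-3))*6 - 41 = (-12 + 12)*6 - 41 = 0*6 - 41 = 0 - 41 = -41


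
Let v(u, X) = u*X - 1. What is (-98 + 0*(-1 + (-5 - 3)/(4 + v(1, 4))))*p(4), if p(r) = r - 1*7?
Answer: 294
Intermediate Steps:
v(u, X) = -1 + X*u (v(u, X) = X*u - 1 = -1 + X*u)
p(r) = -7 + r (p(r) = r - 7 = -7 + r)
(-98 + 0*(-1 + (-5 - 3)/(4 + v(1, 4))))*p(4) = (-98 + 0*(-1 + (-5 - 3)/(4 + (-1 + 4*1))))*(-7 + 4) = (-98 + 0*(-1 - 8/(4 + (-1 + 4))))*(-3) = (-98 + 0*(-1 - 8/(4 + 3)))*(-3) = (-98 + 0*(-1 - 8/7))*(-3) = (-98 + 0*(-15/7))*(-3) = (-98 + 0)*(-3) = -98*(-3) = 294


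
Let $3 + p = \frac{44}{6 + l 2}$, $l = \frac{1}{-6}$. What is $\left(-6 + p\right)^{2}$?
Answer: $\frac{441}{289} \approx 1.526$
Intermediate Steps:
$l = - \frac{1}{6} \approx -0.16667$
$p = \frac{81}{17}$ ($p = -3 + \frac{44}{6 - \frac{1}{3}} = -3 + \frac{44}{\frac{17}{3}} = -3 + 44 \cdot \frac{3}{17} = -3 + \frac{132}{17} = \frac{81}{17} \approx 4.7647$)
$\left(-6 + p\right)^{2} = \left(-6 + \frac{81}{17}\right)^{2} = \left(- \frac{21}{17}\right)^{2} = \frac{441}{289}$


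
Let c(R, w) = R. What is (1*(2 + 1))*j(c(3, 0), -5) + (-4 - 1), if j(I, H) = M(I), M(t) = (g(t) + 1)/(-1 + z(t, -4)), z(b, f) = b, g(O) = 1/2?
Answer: -11/4 ≈ -2.7500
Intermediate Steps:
g(O) = 1/2
M(t) = 3/(2*(-1 + t)) (M(t) = (1/2 + 1)/(-1 + t) = 3/(2*(-1 + t)))
j(I, H) = 3/(2*(-1 + I))
(1*(2 + 1))*j(c(3, 0), -5) + (-4 - 1) = (1*(2 + 1))*(3/(2*(-1 + 3))) + (-4 - 1) = (1*3)*((3/2)/2) - 5 = 3*((3/2)*(1/2)) - 5 = 3*(3/4) - 5 = 9/4 - 5 = -11/4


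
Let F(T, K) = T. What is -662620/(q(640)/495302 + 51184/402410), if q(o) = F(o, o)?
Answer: -8254359955818025/1600567498 ≈ -5.1571e+6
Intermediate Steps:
q(o) = o
-662620/(q(640)/495302 + 51184/402410) = -662620/(640/495302 + 51184/402410) = -662620/(640*(1/495302) + 51184*(1/402410)) = -662620/(320/247651 + 25592/201205) = -662620/6402269992/49828619455 = -662620*49828619455/6402269992 = -8254359955818025/1600567498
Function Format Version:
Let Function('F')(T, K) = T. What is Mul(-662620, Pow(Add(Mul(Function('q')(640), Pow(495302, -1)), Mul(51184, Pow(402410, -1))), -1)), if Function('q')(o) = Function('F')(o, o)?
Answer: Rational(-8254359955818025, 1600567498) ≈ -5.1571e+6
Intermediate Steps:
Function('q')(o) = o
Mul(-662620, Pow(Add(Mul(Function('q')(640), Pow(495302, -1)), Mul(51184, Pow(402410, -1))), -1)) = Mul(-662620, Pow(Add(Mul(640, Pow(495302, -1)), Mul(51184, Pow(402410, -1))), -1)) = Mul(-662620, Pow(Add(Mul(640, Rational(1, 495302)), Mul(51184, Rational(1, 402410))), -1)) = Mul(-662620, Pow(Add(Rational(320, 247651), Rational(25592, 201205)), -1)) = Mul(-662620, Pow(Rational(6402269992, 49828619455), -1)) = Mul(-662620, Rational(49828619455, 6402269992)) = Rational(-8254359955818025, 1600567498)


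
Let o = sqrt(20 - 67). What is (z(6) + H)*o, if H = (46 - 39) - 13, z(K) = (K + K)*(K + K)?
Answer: 138*I*sqrt(47) ≈ 946.08*I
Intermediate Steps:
z(K) = 4*K**2 (z(K) = (2*K)*(2*K) = 4*K**2)
H = -6 (H = 7 - 13 = -6)
o = I*sqrt(47) (o = sqrt(-47) = I*sqrt(47) ≈ 6.8557*I)
(z(6) + H)*o = (4*6**2 - 6)*(I*sqrt(47)) = (4*36 - 6)*(I*sqrt(47)) = (144 - 6)*(I*sqrt(47)) = 138*(I*sqrt(47)) = 138*I*sqrt(47)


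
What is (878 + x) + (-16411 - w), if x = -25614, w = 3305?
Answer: -44452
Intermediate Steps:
(878 + x) + (-16411 - w) = (878 - 25614) + (-16411 - 1*3305) = -24736 + (-16411 - 3305) = -24736 - 19716 = -44452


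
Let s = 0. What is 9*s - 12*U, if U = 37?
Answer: -444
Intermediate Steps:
9*s - 12*U = 9*0 - 12*37 = 0 - 444 = -444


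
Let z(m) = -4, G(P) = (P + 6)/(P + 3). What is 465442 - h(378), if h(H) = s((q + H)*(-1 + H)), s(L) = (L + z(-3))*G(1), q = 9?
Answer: 840503/4 ≈ 2.1013e+5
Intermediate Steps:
G(P) = (6 + P)/(3 + P)
s(L) = -7 + 7*L/4 (s(L) = (L - 4)*((6 + 1)/(3 + 1)) = (-4 + L)*(7/4) = -7 + 7*L/4)
h(H) = -7 + 7*(-1 + H)*(9 + H)/4 (h(H) = -7 + 7*((9 + H)*(-1 + H))/4 = -7 + 7*((-1 + H)*(9 + H))/4 = -7 + 7*(-1 + H)*(9 + H)/4)
465442 - h(378) = 465442 - (-91/4 + 14*378 + (7/4)*378**2) = 465442 - (-91/4 + 5292 + (7/4)*142884) = 465442 - (-91/4 + 5292 + 250047) = 465442 - 1*1021265/4 = 465442 - 1021265/4 = 840503/4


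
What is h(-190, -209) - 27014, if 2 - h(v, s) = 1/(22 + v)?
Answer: -4538015/168 ≈ -27012.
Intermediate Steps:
h(v, s) = 2 - 1/(22 + v)
h(-190, -209) - 27014 = (43 + 2*(-190))/(22 - 190) - 27014 = (43 - 380)/(-168) - 27014 = -1/168*(-337) - 27014 = 337/168 - 27014 = -4538015/168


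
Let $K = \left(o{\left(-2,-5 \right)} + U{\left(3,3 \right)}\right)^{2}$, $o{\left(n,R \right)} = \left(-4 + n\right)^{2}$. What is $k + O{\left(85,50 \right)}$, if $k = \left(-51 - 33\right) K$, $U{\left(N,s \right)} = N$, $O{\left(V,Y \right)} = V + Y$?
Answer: $-127629$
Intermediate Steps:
$K = 1521$ ($K = \left(\left(-4 - 2\right)^{2} + 3\right)^{2} = \left(\left(-6\right)^{2} + 3\right)^{2} = \left(36 + 3\right)^{2} = 39^{2} = 1521$)
$k = -127764$ ($k = \left(-51 - 33\right) 1521 = \left(-84\right) 1521 = -127764$)
$k + O{\left(85,50 \right)} = -127764 + \left(85 + 50\right) = -127764 + 135 = -127629$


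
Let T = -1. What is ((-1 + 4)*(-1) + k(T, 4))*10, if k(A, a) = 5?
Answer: 20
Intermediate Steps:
((-1 + 4)*(-1) + k(T, 4))*10 = ((-1 + 4)*(-1) + 5)*10 = (3*(-1) + 5)*10 = (-3 + 5)*10 = 2*10 = 20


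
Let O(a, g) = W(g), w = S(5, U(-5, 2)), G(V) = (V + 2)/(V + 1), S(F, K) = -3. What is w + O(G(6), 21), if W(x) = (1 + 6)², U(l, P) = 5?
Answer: 46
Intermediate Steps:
W(x) = 49 (W(x) = 7² = 49)
G(V) = (2 + V)/(1 + V)
w = -3
O(a, g) = 49
w + O(G(6), 21) = -3 + 49 = 46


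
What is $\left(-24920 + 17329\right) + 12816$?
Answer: $5225$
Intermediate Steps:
$\left(-24920 + 17329\right) + 12816 = -7591 + 12816 = 5225$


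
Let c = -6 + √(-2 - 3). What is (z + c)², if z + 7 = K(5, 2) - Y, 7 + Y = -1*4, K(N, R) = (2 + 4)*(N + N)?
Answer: (58 + I*√5)² ≈ 3359.0 + 259.38*I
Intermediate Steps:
K(N, R) = 12*N (K(N, R) = 6*(2*N) = 12*N)
Y = -11 (Y = -7 - 1*4 = -7 - 4 = -11)
z = 64 (z = -7 + (12*5 - 1*(-11)) = -7 + (60 + 11) = -7 + 71 = 64)
c = -6 + I*√5 (c = -6 + √(-5) = -6 + I*√5 ≈ -6.0 + 2.2361*I)
(z + c)² = (64 + (-6 + I*√5))² = (58 + I*√5)²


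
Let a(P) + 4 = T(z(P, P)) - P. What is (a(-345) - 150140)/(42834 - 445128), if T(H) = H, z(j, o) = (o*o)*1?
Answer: 5129/67049 ≈ 0.076496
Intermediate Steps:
z(j, o) = o² (z(j, o) = o²*1 = o²)
a(P) = -4 + P² - P (a(P) = -4 + (P² - P) = -4 + P² - P)
(a(-345) - 150140)/(42834 - 445128) = ((-4 + (-345)² - 1*(-345)) - 150140)/(42834 - 445128) = ((-4 + 119025 + 345) - 150140)/(-402294) = (119366 - 150140)*(-1/402294) = -30774*(-1/402294) = 5129/67049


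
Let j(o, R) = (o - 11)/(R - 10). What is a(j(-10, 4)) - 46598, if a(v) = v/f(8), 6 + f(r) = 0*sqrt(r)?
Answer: -559183/12 ≈ -46599.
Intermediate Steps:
f(r) = -6 (f(r) = -6 + 0*sqrt(r) = -6 + 0 = -6)
j(o, R) = (-11 + o)/(-10 + R)
a(v) = -v/6 (a(v) = v/(-6) = v*(-1/6) = -v/6)
a(j(-10, 4)) - 46598 = -(-11 - 10)/(6*(-10 + 4)) - 46598 = -(-21)/(6*(-6)) - 46598 = -(-1)*(-21)/36 - 46598 = -1/6*7/2 - 46598 = -7/12 - 46598 = -559183/12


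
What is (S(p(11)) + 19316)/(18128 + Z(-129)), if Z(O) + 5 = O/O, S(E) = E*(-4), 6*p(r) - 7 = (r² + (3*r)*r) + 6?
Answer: 28477/27186 ≈ 1.0475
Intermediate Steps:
p(r) = 13/6 + 2*r²/3 (p(r) = 7/6 + ((r² + (3*r)*r) + 6)/6 = 7/6 + ((r² + 3*r²) + 6)/6 = 7/6 + (4*r² + 6)/6 = 7/6 + (6 + 4*r²)/6 = 7/6 + (1 + 2*r²/3) = 13/6 + 2*r²/3)
S(E) = -4*E
Z(O) = -4 (Z(O) = -5 + O/O = -5 + 1 = -4)
(S(p(11)) + 19316)/(18128 + Z(-129)) = (-4*(13/6 + (⅔)*11²) + 19316)/(18128 - 4) = (-4*(13/6 + (⅔)*121) + 19316)/18124 = (-4*(13/6 + 242/3) + 19316)*(1/18124) = (-4*497/6 + 19316)*(1/18124) = (-994/3 + 19316)*(1/18124) = (56954/3)*(1/18124) = 28477/27186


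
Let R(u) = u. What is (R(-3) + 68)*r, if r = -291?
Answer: -18915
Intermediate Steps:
(R(-3) + 68)*r = (-3 + 68)*(-291) = 65*(-291) = -18915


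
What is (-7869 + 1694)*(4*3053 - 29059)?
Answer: 104030225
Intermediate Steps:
(-7869 + 1694)*(4*3053 - 29059) = -6175*(12212 - 29059) = -6175*(-16847) = 104030225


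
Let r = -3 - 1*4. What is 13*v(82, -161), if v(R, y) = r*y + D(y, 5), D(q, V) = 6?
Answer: 14729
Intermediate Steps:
r = -7 (r = -3 - 4 = -7)
v(R, y) = 6 - 7*y (v(R, y) = -7*y + 6 = 6 - 7*y)
13*v(82, -161) = 13*(6 - 7*(-161)) = 13*(6 + 1127) = 13*1133 = 14729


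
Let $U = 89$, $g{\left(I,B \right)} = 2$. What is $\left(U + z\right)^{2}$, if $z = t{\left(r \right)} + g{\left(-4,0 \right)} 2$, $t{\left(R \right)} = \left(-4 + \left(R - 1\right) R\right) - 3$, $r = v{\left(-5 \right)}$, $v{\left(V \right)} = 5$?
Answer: $11236$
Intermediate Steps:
$r = 5$
$t{\left(R \right)} = -7 + R \left(-1 + R\right)$ ($t{\left(R \right)} = \left(-4 + \left(-1 + R\right) R\right) - 3 = \left(-4 + R \left(-1 + R\right)\right) - 3 = -7 + R \left(-1 + R\right)$)
$z = 17$ ($z = \left(-7 + 5^{2} - 5\right) + 2 \cdot 2 = \left(-7 + 25 - 5\right) + 4 = 13 + 4 = 17$)
$\left(U + z\right)^{2} = \left(89 + 17\right)^{2} = 106^{2} = 11236$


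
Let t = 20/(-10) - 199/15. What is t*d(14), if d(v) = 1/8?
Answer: -229/120 ≈ -1.9083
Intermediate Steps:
d(v) = ⅛
t = -229/15 (t = 20*(-⅒) - 199*1/15 = -2 - 199/15 = -229/15 ≈ -15.267)
t*d(14) = -229/15*⅛ = -229/120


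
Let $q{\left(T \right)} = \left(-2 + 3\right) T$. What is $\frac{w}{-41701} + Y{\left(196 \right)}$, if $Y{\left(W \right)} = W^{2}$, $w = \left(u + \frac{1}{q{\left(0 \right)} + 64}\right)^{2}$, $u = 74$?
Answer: $\frac{6561710643967}{170807296} \approx 38416.0$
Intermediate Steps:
$q{\left(T \right)} = T$ ($q{\left(T \right)} = 1 T = T$)
$w = \frac{22439169}{4096}$ ($w = \left(74 + \frac{1}{0 + 64}\right)^{2} = \left(74 + \frac{1}{64}\right)^{2} = \left(\frac{4737}{64}\right)^{2} = \frac{22439169}{4096} \approx 5478.3$)
$\frac{w}{-41701} + Y{\left(196 \right)} = \frac{22439169}{4096 \left(-41701\right)} + 196^{2} = \frac{22439169}{4096} \left(- \frac{1}{41701}\right) + 38416 = - \frac{22439169}{170807296} + 38416 = \frac{6561710643967}{170807296}$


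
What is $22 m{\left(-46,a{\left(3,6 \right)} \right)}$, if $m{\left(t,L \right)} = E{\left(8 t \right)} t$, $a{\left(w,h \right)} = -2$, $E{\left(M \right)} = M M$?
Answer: $-137049088$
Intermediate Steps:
$E{\left(M \right)} = M^{2}$
$m{\left(t,L \right)} = 64 t^{3}$ ($m{\left(t,L \right)} = \left(8 t\right)^{2} t = 64 t^{2} t = 64 t^{3}$)
$22 m{\left(-46,a{\left(3,6 \right)} \right)} = 22 \cdot 64 \left(-46\right)^{3} = 22 \cdot 64 \left(-97336\right) = 22 \left(-6229504\right) = -137049088$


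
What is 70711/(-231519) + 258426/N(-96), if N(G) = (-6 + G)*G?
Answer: 3285451499/125946336 ≈ 26.086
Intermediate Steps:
N(G) = G*(-6 + G)
70711/(-231519) + 258426/N(-96) = 70711/(-231519) + 258426/((-96*(-6 - 96))) = 70711*(-1/231519) + 258426/((-96*(-102))) = -70711/231519 + 258426/9792 = -70711/231519 + 258426*(1/9792) = -70711/231519 + 14357/544 = 3285451499/125946336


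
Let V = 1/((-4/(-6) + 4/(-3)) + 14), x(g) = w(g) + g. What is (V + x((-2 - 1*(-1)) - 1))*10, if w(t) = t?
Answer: -157/4 ≈ -39.250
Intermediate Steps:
x(g) = 2*g (x(g) = g + g = 2*g)
V = 3/40 (V = 1/((-4*(-⅙) + 4*(-⅓)) + 14) = 1/((⅔ - 4/3) + 14) = 1/(-⅔ + 14) = 1/(40/3) = 3/40 ≈ 0.075000)
(V + x((-2 - 1*(-1)) - 1))*10 = (3/40 + 2*((-2 - 1*(-1)) - 1))*10 = (3/40 + 2*((-2 + 1) - 1))*10 = (3/40 + 2*(-1 - 1))*10 = (3/40 + 2*(-2))*10 = (3/40 - 4)*10 = -157/40*10 = -157/4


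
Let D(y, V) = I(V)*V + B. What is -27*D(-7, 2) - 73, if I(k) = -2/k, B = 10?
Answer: -289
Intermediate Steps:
D(y, V) = 8 (D(y, V) = (-2/V)*V + 10 = -2 + 10 = 8)
-27*D(-7, 2) - 73 = -27*8 - 73 = -216 - 73 = -289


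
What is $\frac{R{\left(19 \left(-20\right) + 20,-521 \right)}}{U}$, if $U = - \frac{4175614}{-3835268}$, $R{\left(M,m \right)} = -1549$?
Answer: $- \frac{2970415066}{2087807} \approx -1422.7$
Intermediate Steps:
$U = \frac{2087807}{1917634}$ ($U = \left(-4175614\right) \left(- \frac{1}{3835268}\right) = \frac{2087807}{1917634} \approx 1.0887$)
$\frac{R{\left(19 \left(-20\right) + 20,-521 \right)}}{U} = - \frac{1549}{\frac{2087807}{1917634}} = \left(-1549\right) \frac{1917634}{2087807} = - \frac{2970415066}{2087807}$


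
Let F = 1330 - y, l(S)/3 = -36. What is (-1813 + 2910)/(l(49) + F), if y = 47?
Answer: 1097/1175 ≈ 0.93362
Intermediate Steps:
l(S) = -108 (l(S) = 3*(-36) = -108)
F = 1283 (F = 1330 - 1*47 = 1330 - 47 = 1283)
(-1813 + 2910)/(l(49) + F) = (-1813 + 2910)/(-108 + 1283) = 1097/1175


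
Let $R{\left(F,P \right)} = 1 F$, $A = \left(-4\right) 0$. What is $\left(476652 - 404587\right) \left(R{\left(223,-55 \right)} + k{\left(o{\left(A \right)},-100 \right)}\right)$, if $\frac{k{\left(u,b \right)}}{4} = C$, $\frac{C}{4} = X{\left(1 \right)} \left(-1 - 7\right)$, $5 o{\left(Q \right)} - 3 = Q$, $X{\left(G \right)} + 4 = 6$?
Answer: $-2378145$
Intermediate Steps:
$X{\left(G \right)} = 2$ ($X{\left(G \right)} = -4 + 6 = 2$)
$A = 0$
$o{\left(Q \right)} = \frac{3}{5} + \frac{Q}{5}$
$C = -64$ ($C = 4 \cdot 2 \left(-1 - 7\right) = 4 \cdot 2 \left(-8\right) = 4 \left(-16\right) = -64$)
$R{\left(F,P \right)} = F$
$k{\left(u,b \right)} = -256$ ($k{\left(u,b \right)} = 4 \left(-64\right) = -256$)
$\left(476652 - 404587\right) \left(R{\left(223,-55 \right)} + k{\left(o{\left(A \right)},-100 \right)}\right) = \left(476652 - 404587\right) \left(223 - 256\right) = 72065 \left(-33\right) = -2378145$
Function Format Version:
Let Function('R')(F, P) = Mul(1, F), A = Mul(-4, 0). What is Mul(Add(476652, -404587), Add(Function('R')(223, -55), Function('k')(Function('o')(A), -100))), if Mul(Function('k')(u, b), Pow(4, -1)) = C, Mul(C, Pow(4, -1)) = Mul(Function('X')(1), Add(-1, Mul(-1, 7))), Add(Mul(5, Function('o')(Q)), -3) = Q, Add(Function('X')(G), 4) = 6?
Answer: -2378145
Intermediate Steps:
Function('X')(G) = 2 (Function('X')(G) = Add(-4, 6) = 2)
A = 0
Function('o')(Q) = Add(Rational(3, 5), Mul(Rational(1, 5), Q))
C = -64 (C = Mul(4, Mul(2, Add(-1, Mul(-1, 7)))) = Mul(4, Mul(2, Add(-1, -7))) = Mul(4, Mul(2, -8)) = Mul(4, -16) = -64)
Function('R')(F, P) = F
Function('k')(u, b) = -256 (Function('k')(u, b) = Mul(4, -64) = -256)
Mul(Add(476652, -404587), Add(Function('R')(223, -55), Function('k')(Function('o')(A), -100))) = Mul(Add(476652, -404587), Add(223, -256)) = Mul(72065, -33) = -2378145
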